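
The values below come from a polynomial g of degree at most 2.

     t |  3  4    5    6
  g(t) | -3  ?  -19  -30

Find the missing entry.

-10

The 3 known points determine the degree-2 polynomial uniquely.
Write g(t) = at^2 + bt + c. Substituting each data point gives a linear system:
  9a + 3b + c = -3
  25a + 5b + c = -19
  36a + 6b + c = -30
Solving the system yields a = -1, b = 0, c = 6.
So g(t) = -t^2 + 6.
Then g(4) = -10.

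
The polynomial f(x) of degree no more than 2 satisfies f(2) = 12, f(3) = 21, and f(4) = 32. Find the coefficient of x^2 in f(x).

1

Write f(x) = ax^2 + bx + c. Substituting each data point gives a linear system:
  4a + 2b + c = 12
  9a + 3b + c = 21
  16a + 4b + c = 32
Solving the system yields a = 1, b = 4, c = 0.
So f(x) = x² + 4x.
The leading coefficient is 1.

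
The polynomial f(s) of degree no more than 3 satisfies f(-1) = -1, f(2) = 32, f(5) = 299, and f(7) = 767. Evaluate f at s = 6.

496

Using the Lagrange interpolation formula with nodes -1, 2, 5, 7:
  L_0(s) = (s - 2)(s - 5)(s - 7) / -144
  L_1(s) = (s + 1)(s - 5)(s - 7) / 45
  L_2(s) = (s + 1)(s - 2)(s - 7) / -36
  L_3(s) = (s + 1)(s - 2)(s - 5) / 80
Then f(s) = -1·L_0(s) + 32·L_1(s) + 299·L_2(s) + 767·L_3(s).
Expanding and collecting terms gives f(s) = 2s^3 + s^2 + 4s + 4.
Evaluating at s = 6: f(6) = 496.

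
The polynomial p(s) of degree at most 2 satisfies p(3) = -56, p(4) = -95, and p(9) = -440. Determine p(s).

p(s) = -5s^2 - 4s + 1

Using the Lagrange interpolation formula with nodes 3, 4, 9:
  L_0(s) = (s - 4)(s - 9) / 6
  L_1(s) = (s - 3)(s - 9) / -5
  L_2(s) = (s - 3)(s - 4) / 30
Then p(s) = -56·L_0(s) - 95·L_1(s) - 440·L_2(s).
Expanding and collecting terms gives p(s) = -5s^2 - 4s + 1.
Check: p(4) = -95. ✓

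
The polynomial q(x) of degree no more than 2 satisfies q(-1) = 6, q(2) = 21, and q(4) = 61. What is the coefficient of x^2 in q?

3

Write q(x) = ax^2 + bx + c. Substituting each data point gives a linear system:
  a - b + c = 6
  4a + 2b + c = 21
  16a + 4b + c = 61
Solving the system yields a = 3, b = 2, c = 5.
So q(x) = 3x^2 + 2x + 5.
The leading coefficient is 3.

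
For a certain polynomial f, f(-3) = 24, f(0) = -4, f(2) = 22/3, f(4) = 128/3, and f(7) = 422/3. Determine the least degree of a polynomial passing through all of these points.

Divided differences on the nodes -3, 0, 2, 4, 7:
  order 0: 24  -4  22/3  128/3  422/3
  order 1: -28/3  17/3  53/3  98/3
  order 2: 3  3  3
  order 3: 0  0
  order 4: 0
The order-2 divided differences are all 3 (nonzero) and every higher order vanishes, so the data lies on a polynomial of degree exactly 2.

2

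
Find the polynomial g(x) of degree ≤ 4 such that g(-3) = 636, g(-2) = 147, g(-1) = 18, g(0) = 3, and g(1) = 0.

Write g(x) = ax^4 + bx^3 + cx^2 + dx + e. Substituting each data point gives a linear system:
  81a - 27b + 9c - 3d + e = 636
  16a - 8b + 4c - 2d + e = 147
  a - b + c - d + e = 18
  e = 3
  a + b + c + d + e = 0
Solving the system yields a = 6, b = -5, c = 0, d = -4, e = 3.
So g(x) = 6x^4 - 5x^3 - 4x + 3.
Check: g(-1) = 18. ✓

g(x) = 6x^4 - 5x^3 - 4x + 3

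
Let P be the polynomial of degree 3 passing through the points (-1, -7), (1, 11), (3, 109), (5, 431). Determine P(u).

P(u) = 3u^3 + u^2 + 6u + 1

Using the Lagrange interpolation formula with nodes -1, 1, 3, 5:
  L_0(u) = (u - 1)(u - 3)(u - 5) / -48
  L_1(u) = (u + 1)(u - 3)(u - 5) / 16
  L_2(u) = (u + 1)(u - 1)(u - 5) / -16
  L_3(u) = (u + 1)(u - 1)(u - 3) / 48
Then P(u) = -7·L_0(u) + 11·L_1(u) + 109·L_2(u) + 431·L_3(u).
Expanding and collecting terms gives P(u) = 3u³ + u² + 6u + 1.
Check: P(-1) = -7. ✓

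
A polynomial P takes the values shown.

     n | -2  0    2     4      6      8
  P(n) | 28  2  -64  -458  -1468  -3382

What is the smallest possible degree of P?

3

Forward differences of the values at n = -2, 0, 2, 4, 6, 8:
  P  : 28  2  -64  -458  -1468  -3382
  Δ  : -26  -66  -394  -1010  -1914
  Δ^2: -40  -328  -616  -904
  Δ^3: -288  -288  -288
  Δ^4: 0  0
  Δ^5: 0
The third differences are constant (-288) and nonzero, while all higher differences vanish, so the minimal degree is 3.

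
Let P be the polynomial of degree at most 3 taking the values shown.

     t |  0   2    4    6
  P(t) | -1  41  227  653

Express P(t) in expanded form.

Using the Lagrange interpolation formula with nodes 0, 2, 4, 6:
  L_0(t) = (t - 2)(t - 4)(t - 6) / -48
  L_1(t) = t(t - 4)(t - 6) / 16
  L_2(t) = t(t - 2)(t - 6) / -16
  L_3(t) = t(t - 2)(t - 4) / 48
Then P(t) = -1·L_0(t) + 41·L_1(t) + 227·L_2(t) + 653·L_3(t).
Expanding and collecting terms gives P(t) = 2t³ + 6t² + t - 1.
Check: P(0) = -1. ✓

P(t) = 2t^3 + 6t^2 + t - 1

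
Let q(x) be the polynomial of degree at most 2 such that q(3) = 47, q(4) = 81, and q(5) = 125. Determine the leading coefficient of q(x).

Write q(x) = ax^2 + bx + c. Substituting each data point gives a linear system:
  9a + 3b + c = 47
  16a + 4b + c = 81
  25a + 5b + c = 125
Solving the system yields a = 5, b = -1, c = 5.
So q(x) = 5x² - x + 5.
The leading coefficient is 5.

5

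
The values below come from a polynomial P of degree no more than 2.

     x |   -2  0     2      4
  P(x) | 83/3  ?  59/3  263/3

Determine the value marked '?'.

-1/3

The 3 known points determine the degree-2 polynomial uniquely.
Write P(x) = ax^2 + bx + c. Substituting each data point gives a linear system:
  4a - 2b + c = 83/3
  4a + 2b + c = 59/3
  16a + 4b + c = 263/3
Solving the system yields a = 6, b = -2, c = -1/3.
So P(x) = 6x^2 - 2x - 1/3.
Then P(0) = -1/3.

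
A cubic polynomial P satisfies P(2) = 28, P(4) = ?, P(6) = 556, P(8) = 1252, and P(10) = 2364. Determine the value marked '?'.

On equispaced nodes a degree-3 polynomial has vanishing fourth forward difference, so
  P(2) - 4·P(4) + 6·P(6) - 4·P(8) + P(10) = 0.
Substituting the known values and solving for P(4):
  -4·P(4) = -720
  P(4) = 180.

180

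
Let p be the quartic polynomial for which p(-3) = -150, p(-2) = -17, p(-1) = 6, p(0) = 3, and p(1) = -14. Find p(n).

Write p(n) = an^4 + bn^3 + cn^2 + dn + e. Substituting each data point gives a linear system:
  81a - 27b + 9c - 3d + e = -150
  16a - 8b + 4c - 2d + e = -17
  a - b + c - d + e = 6
  e = 3
  a + b + c + d + e = -14
Solving the system yields a = -3, b = -4, c = -4, d = -6, e = 3.
So p(n) = -3n⁴ - 4n³ - 4n² - 6n + 3.
Check: p(-1) = 6. ✓

p(n) = -3n^4 - 4n^3 - 4n^2 - 6n + 3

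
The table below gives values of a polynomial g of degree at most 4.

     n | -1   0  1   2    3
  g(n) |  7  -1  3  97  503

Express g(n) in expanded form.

Write g(n) = an^4 + bn^3 + cn^2 + dn + e. Substituting each data point gives a linear system:
  a - b + c - d + e = 7
  e = -1
  a + b + c + d + e = 3
  16a + 8b + 4c + 2d + e = 97
  81a + 27b + 9c + 3d + e = 503
Solving the system yields a = 6, b = 1, c = 0, d = -3, e = -1.
So g(n) = 6n^4 + n^3 - 3n - 1.
Check: g(3) = 503. ✓

g(n) = 6n^4 + n^3 - 3n - 1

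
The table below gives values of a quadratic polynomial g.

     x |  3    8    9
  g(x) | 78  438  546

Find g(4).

Using the Lagrange interpolation formula with nodes 3, 8, 9:
  L_0(x) = (x - 8)(x - 9) / 30
  L_1(x) = (x - 3)(x - 9) / -5
  L_2(x) = (x - 3)(x - 8) / 6
Then g(x) = 78·L_0(x) + 438·L_1(x) + 546·L_2(x).
Expanding and collecting terms gives g(x) = 6x² + 6x + 6.
Evaluating at x = 4: g(4) = 126.

126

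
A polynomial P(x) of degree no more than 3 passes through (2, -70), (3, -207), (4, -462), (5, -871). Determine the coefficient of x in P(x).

Write P(x) = ax^3 + bx^2 + cx + d. Substituting each data point gives a linear system:
  8a + 4b + 2c + d = -70
  27a + 9b + 3c + d = -207
  64a + 16b + 4c + d = -462
  125a + 25b + 5c + d = -871
Solving the system yields a = -6, b = -5, c = 2, d = -6.
So P(x) = -6x^3 - 5x^2 + 2x - 6.
The coefficient of x is 2.

2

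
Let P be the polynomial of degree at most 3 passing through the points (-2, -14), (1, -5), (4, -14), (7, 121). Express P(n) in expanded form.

Write P(n) = an^3 + bn^2 + cn + d. Substituting each data point gives a linear system:
  -8a + 4b - 2c + d = -14
  a + b + c + d = -5
  64a + 16b + 4c + d = -14
  343a + 49b + 7c + d = 121
Solving the system yields a = 1, b = -4, c = -4, d = 2.
So P(n) = n³ - 4n² - 4n + 2.
Check: P(4) = -14. ✓

P(n) = n^3 - 4n^2 - 4n + 2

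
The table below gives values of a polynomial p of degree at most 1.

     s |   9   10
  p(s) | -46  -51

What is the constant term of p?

-1

Write p(s) = as + b. Substituting each data point gives a linear system:
  9a + b = -46
  10a + b = -51
Solving the system yields a = -5, b = -1.
So p(s) = -5s - 1.
The constant term is -1.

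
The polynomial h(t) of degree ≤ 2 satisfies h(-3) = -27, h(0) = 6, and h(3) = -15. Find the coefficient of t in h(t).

Write h(t) = at^2 + bt + c. Substituting each data point gives a linear system:
  9a - 3b + c = -27
  c = 6
  9a + 3b + c = -15
Solving the system yields a = -3, b = 2, c = 6.
So h(t) = -3t² + 2t + 6.
The coefficient of t is 2.

2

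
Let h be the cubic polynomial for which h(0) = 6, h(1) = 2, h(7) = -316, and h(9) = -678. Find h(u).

Write h(u) = au^3 + bu^2 + cu + d. Substituting each data point gives a linear system:
  d = 6
  a + b + c + d = 2
  343a + 49b + 7c + d = -316
  729a + 81b + 9c + d = -678
Solving the system yields a = -1, b = 1, c = -4, d = 6.
So h(u) = -u³ + u² - 4u + 6.
Check: h(7) = -316. ✓

h(u) = -u^3 + u^2 - 4u + 6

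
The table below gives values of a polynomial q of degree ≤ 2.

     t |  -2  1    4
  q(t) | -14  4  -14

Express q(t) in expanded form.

q(t) = -2t^2 + 4t + 2

Write q(t) = at^2 + bt + c. Substituting each data point gives a linear system:
  4a - 2b + c = -14
  a + b + c = 4
  16a + 4b + c = -14
Solving the system yields a = -2, b = 4, c = 2.
So q(t) = -2t² + 4t + 2.
Check: q(4) = -14. ✓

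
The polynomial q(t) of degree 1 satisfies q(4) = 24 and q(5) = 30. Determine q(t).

q(t) = 6t

Write q(t) = at + b. Substituting each data point gives a linear system:
  4a + b = 24
  5a + b = 30
Solving the system yields a = 6, b = 0.
So q(t) = 6t.
Check: q(5) = 30. ✓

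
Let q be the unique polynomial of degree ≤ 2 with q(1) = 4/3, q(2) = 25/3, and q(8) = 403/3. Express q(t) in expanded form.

Using the Lagrange interpolation formula with nodes 1, 2, 8:
  L_0(t) = (t - 2)(t - 8) / 7
  L_1(t) = (t - 1)(t - 8) / -6
  L_2(t) = (t - 1)(t - 2) / 42
Then q(t) = 4/3·L_0(t) + 25/3·L_1(t) + 403/3·L_2(t).
Expanding and collecting terms gives q(t) = 2t² + t - 5/3.
Check: q(8) = 403/3. ✓

q(t) = 2t^2 + t - 5/3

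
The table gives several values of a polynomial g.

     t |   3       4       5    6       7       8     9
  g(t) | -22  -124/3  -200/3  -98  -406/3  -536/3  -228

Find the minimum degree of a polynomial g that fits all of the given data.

2

Forward differences of the values at t = 3, 4, 5, 6, 7, 8, 9:
  g  : -22  -124/3  -200/3  -98  -406/3  -536/3  -228
  Δ  : -58/3  -76/3  -94/3  -112/3  -130/3  -148/3
  Δ^2: -6  -6  -6  -6  -6
  Δ^3: 0  0  0  0
  Δ^4: 0  0  0
  Δ^5: 0  0
  Δ^6: 0
The second differences are constant (-6) and nonzero, while all higher differences vanish, so the minimal degree is 2.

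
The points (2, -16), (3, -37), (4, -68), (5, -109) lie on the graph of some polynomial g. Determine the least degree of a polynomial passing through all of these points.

2

Forward differences of the values at x = 2, 3, 4, 5:
  g  : -16  -37  -68  -109
  Δ  : -21  -31  -41
  Δ^2: -10  -10
  Δ^3: 0
The second differences are constant (-10) and nonzero, while all higher differences vanish, so the minimal degree is 2.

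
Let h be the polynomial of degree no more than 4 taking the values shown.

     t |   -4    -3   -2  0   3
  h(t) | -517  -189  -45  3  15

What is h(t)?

h(t) = -t^4 + 4t^3 - t^2 - 2t + 3

Write h(t) = at^4 + bt^3 + ct^2 + dt + e. Substituting each data point gives a linear system:
  256a - 64b + 16c - 4d + e = -517
  81a - 27b + 9c - 3d + e = -189
  16a - 8b + 4c - 2d + e = -45
  e = 3
  81a + 27b + 9c + 3d + e = 15
Solving the system yields a = -1, b = 4, c = -1, d = -2, e = 3.
So h(t) = -t^4 + 4t^3 - t^2 - 2t + 3.
Check: h(-3) = -189. ✓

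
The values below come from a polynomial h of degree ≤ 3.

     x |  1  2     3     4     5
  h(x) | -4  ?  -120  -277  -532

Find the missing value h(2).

The 4 known points determine the degree-3 polynomial uniquely.
Write h(x) = ax^3 + bx^2 + cx + d. Substituting each data point gives a linear system:
  a + b + c + d = -4
  27a + 9b + 3c + d = -120
  64a + 16b + 4c + d = -277
  125a + 25b + 5c + d = -532
Solving the system yields a = -4, b = -1, c = -2, d = 3.
So h(x) = -4x^3 - x^2 - 2x + 3.
Then h(2) = -37.

-37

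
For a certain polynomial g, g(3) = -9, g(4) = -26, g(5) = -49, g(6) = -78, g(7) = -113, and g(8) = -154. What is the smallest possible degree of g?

2

Forward differences of the values at t = 3, 4, 5, 6, 7, 8:
  g  : -9  -26  -49  -78  -113  -154
  Δ  : -17  -23  -29  -35  -41
  Δ^2: -6  -6  -6  -6
  Δ^3: 0  0  0
  Δ^4: 0  0
  Δ^5: 0
The second differences are constant (-6) and nonzero, while all higher differences vanish, so the minimal degree is 2.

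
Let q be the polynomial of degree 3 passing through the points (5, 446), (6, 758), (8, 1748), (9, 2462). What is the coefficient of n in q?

-5

Write q(n) = an^3 + bn^2 + cn + d. Substituting each data point gives a linear system:
  125a + 25b + 5c + d = 446
  216a + 36b + 6c + d = 758
  512a + 64b + 8c + d = 1748
  729a + 81b + 9c + d = 2462
Solving the system yields a = 3, b = 4, c = -5, d = -4.
So q(n) = 3n^3 + 4n^2 - 5n - 4.
The coefficient of n is -5.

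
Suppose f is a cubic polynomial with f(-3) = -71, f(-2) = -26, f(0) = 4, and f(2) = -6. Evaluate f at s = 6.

46

Using the Lagrange interpolation formula with nodes -3, -2, 0, 2:
  L_0(s) = (s + 2)s(s - 2) / -15
  L_1(s) = (s + 3)s(s - 2) / 8
  L_2(s) = (s + 3)(s + 2)(s - 2) / -12
  L_3(s) = (s + 3)(s + 2)s / 40
Then f(s) = -71·L_0(s) - 26·L_1(s) + 4·L_2(s) - 6·L_3(s).
Expanding and collecting terms gives f(s) = s³ - 5s² + s + 4.
Evaluating at s = 6: f(6) = 46.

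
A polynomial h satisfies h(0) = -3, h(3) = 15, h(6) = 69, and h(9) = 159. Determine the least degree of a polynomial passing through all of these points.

Forward differences of the values at x = 0, 3, 6, 9:
  h  : -3  15  69  159
  Δ  : 18  54  90
  Δ^2: 36  36
  Δ^3: 0
The second differences are constant (36) and nonzero, while all higher differences vanish, so the minimal degree is 2.

2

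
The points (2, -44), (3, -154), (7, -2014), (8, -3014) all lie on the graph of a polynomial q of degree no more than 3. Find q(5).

-728

Using the Lagrange interpolation formula with nodes 2, 3, 7, 8:
  L_0(t) = (t - 3)(t - 7)(t - 8) / -30
  L_1(t) = (t - 2)(t - 7)(t - 8) / 20
  L_2(t) = (t - 2)(t - 3)(t - 8) / -20
  L_3(t) = (t - 2)(t - 3)(t - 7) / 30
Then q(t) = -44·L_0(t) - 154·L_1(t) - 2014·L_2(t) - 3014·L_3(t).
Expanding and collecting terms gives q(t) = -6t^3 + t^2 - t + 2.
Evaluating at t = 5: q(5) = -728.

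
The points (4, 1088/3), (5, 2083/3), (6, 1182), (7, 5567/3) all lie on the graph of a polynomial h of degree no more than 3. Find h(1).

Write h(t) = at^3 + bt^2 + ct + d. Substituting each data point gives a linear system:
  64a + 16b + 4c + d = 1088/3
  125a + 25b + 5c + d = 2083/3
  216a + 36b + 6c + d = 1182
  343a + 49b + 7c + d = 5567/3
Solving the system yields a = 5, b = 3, c = -1/3, d = -4.
So h(t) = 5t^3 + 3t^2 - (1/3)t - 4.
Then h(1) = 11/3.

11/3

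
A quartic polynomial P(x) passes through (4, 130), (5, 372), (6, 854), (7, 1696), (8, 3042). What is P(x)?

Write P(x) = ax^4 + bx^3 + cx^2 + dx + e. Substituting each data point gives a linear system:
  256a + 64b + 16c + 4d + e = 130
  625a + 125b + 25c + 5d + e = 372
  1296a + 216b + 36c + 6d + e = 854
  2401a + 343b + 49c + 7d + e = 1696
  4096a + 512b + 64c + 8d + e = 3042
Solving the system yields a = 1, b = -2, c = -1, d = 4, e = 2.
So P(x) = x⁴ - 2x³ - x² + 4x + 2.
Check: P(8) = 3042. ✓

P(x) = x^4 - 2x^3 - x^2 + 4x + 2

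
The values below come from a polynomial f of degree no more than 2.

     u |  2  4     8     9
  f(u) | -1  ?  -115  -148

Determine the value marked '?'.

The 3 known points determine the degree-2 polynomial uniquely.
Write f(u) = au^2 + bu + c. Substituting each data point gives a linear system:
  4a + 2b + c = -1
  64a + 8b + c = -115
  81a + 9b + c = -148
Solving the system yields a = -2, b = 1, c = 5.
So f(u) = -2u² + u + 5.
Then f(4) = -23.

-23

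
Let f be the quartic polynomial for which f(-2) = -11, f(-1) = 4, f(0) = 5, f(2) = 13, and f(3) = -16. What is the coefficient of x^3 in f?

1

Write f(x) = ax^4 + bx^3 + cx^2 + dx + e. Substituting each data point gives a linear system:
  16a - 8b + 4c - 2d + e = -11
  a - b + c - d + e = 4
  e = 5
  16a + 8b + 4c + 2d + e = 13
  81a + 27b + 9c + 3d + e = -16
Solving the system yields a = -1, b = 1, c = 3, d = 2, e = 5.
So f(x) = -x^4 + x^3 + 3x^2 + 2x + 5.
The coefficient of x^3 is 1.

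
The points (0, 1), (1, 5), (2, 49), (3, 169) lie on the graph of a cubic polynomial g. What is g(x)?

g(x) = 6x^3 + 2x^2 - 4x + 1

Write g(x) = ax^3 + bx^2 + cx + d. Substituting each data point gives a linear system:
  d = 1
  a + b + c + d = 5
  8a + 4b + 2c + d = 49
  27a + 9b + 3c + d = 169
Solving the system yields a = 6, b = 2, c = -4, d = 1.
So g(x) = 6x^3 + 2x^2 - 4x + 1.
Check: g(3) = 169. ✓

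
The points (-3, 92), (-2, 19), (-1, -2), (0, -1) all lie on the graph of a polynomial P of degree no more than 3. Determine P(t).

Using the Lagrange interpolation formula with nodes -3, -2, -1, 0:
  L_0(t) = (t + 2)(t + 1)t / -6
  L_1(t) = (t + 3)(t + 1)t / 2
  L_2(t) = (t + 3)(t + 2)t / -2
  L_3(t) = (t + 3)(t + 2)(t + 1) / 6
Then P(t) = 92·L_0(t) + 19·L_1(t) - 2·L_2(t) - 1·L_3(t).
Expanding and collecting terms gives P(t) = -5t^3 - 4t^2 + 2t - 1.
Check: P(-3) = 92. ✓

P(t) = -5t^3 - 4t^2 + 2t - 1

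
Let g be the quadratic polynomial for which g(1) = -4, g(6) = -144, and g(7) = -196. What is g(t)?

g(t) = -4t^2

Write g(t) = at^2 + bt + c. Substituting each data point gives a linear system:
  a + b + c = -4
  36a + 6b + c = -144
  49a + 7b + c = -196
Solving the system yields a = -4, b = 0, c = 0.
So g(t) = -4t^2.
Check: g(6) = -144. ✓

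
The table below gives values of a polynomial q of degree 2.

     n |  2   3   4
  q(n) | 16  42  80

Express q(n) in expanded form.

Write q(n) = an^2 + bn + c. Substituting each data point gives a linear system:
  4a + 2b + c = 16
  9a + 3b + c = 42
  16a + 4b + c = 80
Solving the system yields a = 6, b = -4, c = 0.
So q(n) = 6n^2 - 4n.
Check: q(3) = 42. ✓

q(n) = 6n^2 - 4n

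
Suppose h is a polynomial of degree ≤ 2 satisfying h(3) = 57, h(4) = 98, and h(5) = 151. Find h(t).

h(t) = 6t^2 - t + 6

Write h(t) = at^2 + bt + c. Substituting each data point gives a linear system:
  9a + 3b + c = 57
  16a + 4b + c = 98
  25a + 5b + c = 151
Solving the system yields a = 6, b = -1, c = 6.
So h(t) = 6t^2 - t + 6.
Check: h(5) = 151. ✓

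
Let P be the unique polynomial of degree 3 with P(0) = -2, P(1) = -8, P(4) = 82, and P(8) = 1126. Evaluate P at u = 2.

Using the Lagrange interpolation formula with nodes 0, 1, 4, 8:
  L_0(u) = (u - 1)(u - 4)(u - 8) / -32
  L_1(u) = u(u - 4)(u - 8) / 21
  L_2(u) = u(u - 1)(u - 8) / -48
  L_3(u) = u(u - 1)(u - 4) / 224
Then P(u) = -2·L_0(u) - 8·L_1(u) + 82·L_2(u) + 1126·L_3(u).
Expanding and collecting terms gives P(u) = 3u^3 - 6u^2 - 3u - 2.
Evaluating at u = 2: P(2) = -8.

-8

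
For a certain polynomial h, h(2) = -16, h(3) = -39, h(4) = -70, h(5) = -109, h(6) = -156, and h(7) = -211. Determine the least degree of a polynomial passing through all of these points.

Forward differences of the values at s = 2, 3, 4, 5, 6, 7:
  h  : -16  -39  -70  -109  -156  -211
  Δ  : -23  -31  -39  -47  -55
  Δ^2: -8  -8  -8  -8
  Δ^3: 0  0  0
  Δ^4: 0  0
  Δ^5: 0
The second differences are constant (-8) and nonzero, while all higher differences vanish, so the minimal degree is 2.

2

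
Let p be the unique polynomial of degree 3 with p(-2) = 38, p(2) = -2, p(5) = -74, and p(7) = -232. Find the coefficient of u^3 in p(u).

-1

Write p(u) = au^3 + bu^2 + cu + d. Substituting each data point gives a linear system:
  -8a + 4b - 2c + d = 38
  8a + 4b + 2c + d = -2
  125a + 25b + 5c + d = -74
  343a + 49b + 7c + d = -232
Solving the system yields a = -1, b = 3, c = -6, d = 6.
So p(u) = -u^3 + 3u^2 - 6u + 6.
The leading coefficient is -1.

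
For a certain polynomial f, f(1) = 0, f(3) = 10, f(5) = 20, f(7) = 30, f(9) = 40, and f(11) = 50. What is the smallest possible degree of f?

1

Forward differences of the values at n = 1, 3, 5, 7, 9, 11:
  f  : 0  10  20  30  40  50
  Δ  : 10  10  10  10  10
  Δ^2: 0  0  0  0
  Δ^3: 0  0  0
  Δ^4: 0  0
  Δ^5: 0
The first differences are constant (10) and nonzero, while all higher differences vanish, so the minimal degree is 1.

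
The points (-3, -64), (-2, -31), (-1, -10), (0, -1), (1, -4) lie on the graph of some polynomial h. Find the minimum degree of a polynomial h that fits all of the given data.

Forward differences of the values at u = -3, -2, -1, 0, 1:
  h  : -64  -31  -10  -1  -4
  Δ  : 33  21  9  -3
  Δ^2: -12  -12  -12
  Δ^3: 0  0
  Δ^4: 0
The second differences are constant (-12) and nonzero, while all higher differences vanish, so the minimal degree is 2.

2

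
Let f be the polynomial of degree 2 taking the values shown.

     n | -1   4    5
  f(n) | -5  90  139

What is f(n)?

f(n) = 5n^2 + 4n - 6

Write f(n) = an^2 + bn + c. Substituting each data point gives a linear system:
  a - b + c = -5
  16a + 4b + c = 90
  25a + 5b + c = 139
Solving the system yields a = 5, b = 4, c = -6.
So f(n) = 5n² + 4n - 6.
Check: f(-1) = -5. ✓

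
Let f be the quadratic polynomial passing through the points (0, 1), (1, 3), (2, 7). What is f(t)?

Using the Lagrange interpolation formula with nodes 0, 1, 2:
  L_0(t) = (t - 1)(t - 2) / 2
  L_1(t) = t(t - 2) / -1
  L_2(t) = t(t - 1) / 2
Then f(t) = 1·L_0(t) + 3·L_1(t) + 7·L_2(t).
Expanding and collecting terms gives f(t) = t^2 + t + 1.
Check: f(0) = 1. ✓

f(t) = t^2 + t + 1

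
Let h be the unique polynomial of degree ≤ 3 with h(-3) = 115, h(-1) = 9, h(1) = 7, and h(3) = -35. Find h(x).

Using the Lagrange interpolation formula with nodes -3, -1, 1, 3:
  L_0(x) = (x + 1)(x - 1)(x - 3) / -48
  L_1(x) = (x + 3)(x - 1)(x - 3) / 16
  L_2(x) = (x + 3)(x + 1)(x - 3) / -16
  L_3(x) = (x + 3)(x + 1)(x - 1) / 48
Then h(x) = 115·L_0(x) + 9·L_1(x) + 7·L_2(x) - 35·L_3(x).
Expanding and collecting terms gives h(x) = -3x³ + 4x² + 2x + 4.
Check: h(-3) = 115. ✓

h(x) = -3x^3 + 4x^2 + 2x + 4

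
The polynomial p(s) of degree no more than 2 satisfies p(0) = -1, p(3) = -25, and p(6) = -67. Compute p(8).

Using the Lagrange interpolation formula with nodes 0, 3, 6:
  L_0(s) = (s - 3)(s - 6) / 18
  L_1(s) = s(s - 6) / -9
  L_2(s) = s(s - 3) / 18
Then p(s) = -1·L_0(s) - 25·L_1(s) - 67·L_2(s).
Expanding and collecting terms gives p(s) = -s² - 5s - 1.
Evaluating at s = 8: p(8) = -105.

-105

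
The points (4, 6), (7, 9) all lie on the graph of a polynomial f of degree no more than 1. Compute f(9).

11

Using the Lagrange interpolation formula with nodes 4, 7:
  L_0(x) = (x - 7) / -3
  L_1(x) = (x - 4) / 3
Then f(x) = 6·L_0(x) + 9·L_1(x).
Expanding and collecting terms gives f(x) = x + 2.
Evaluating at x = 9: f(9) = 11.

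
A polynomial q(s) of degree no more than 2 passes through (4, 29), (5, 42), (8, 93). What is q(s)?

Write q(s) = as^2 + bs + c. Substituting each data point gives a linear system:
  16a + 4b + c = 29
  25a + 5b + c = 42
  64a + 8b + c = 93
Solving the system yields a = 1, b = 4, c = -3.
So q(s) = s^2 + 4s - 3.
Check: q(8) = 93. ✓

q(s) = s^2 + 4s - 3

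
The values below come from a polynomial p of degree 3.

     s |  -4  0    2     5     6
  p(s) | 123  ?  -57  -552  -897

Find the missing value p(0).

3

The 4 known points determine the degree-3 polynomial uniquely.
Write p(s) = as^3 + bs^2 + cs + d. Substituting each data point gives a linear system:
  -64a + 16b - 4c + d = 123
  8a + 4b + 2c + d = -57
  125a + 25b + 5c + d = -552
  216a + 36b + 6c + d = -897
Solving the system yields a = -3, b = -6, c = -6, d = 3.
So p(s) = -3s^3 - 6s^2 - 6s + 3.
Then p(0) = 3.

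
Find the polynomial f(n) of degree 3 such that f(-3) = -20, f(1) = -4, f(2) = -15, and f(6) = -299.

Using the Lagrange interpolation formula with nodes -3, 1, 2, 6:
  L_0(n) = (n - 1)(n - 2)(n - 6) / -180
  L_1(n) = (n + 3)(n - 2)(n - 6) / 20
  L_2(n) = (n + 3)(n - 1)(n - 6) / -20
  L_3(n) = (n + 3)(n - 1)(n - 2) / 180
Then f(n) = -20·L_0(n) - 4·L_1(n) - 15·L_2(n) - 299·L_3(n).
Expanding and collecting terms gives f(n) = -n^3 - 3n^2 + 5n - 5.
Check: f(2) = -15. ✓

f(n) = -n^3 - 3n^2 + 5n - 5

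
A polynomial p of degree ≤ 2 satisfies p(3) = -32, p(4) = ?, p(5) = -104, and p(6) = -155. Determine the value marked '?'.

On equispaced nodes a degree-2 polynomial has vanishing third forward difference, so
  - p(3) + 3·p(4) - 3·p(5) + p(6) = 0.
Substituting the known values and solving for p(4):
  3·p(4) = -189
  p(4) = -63.

-63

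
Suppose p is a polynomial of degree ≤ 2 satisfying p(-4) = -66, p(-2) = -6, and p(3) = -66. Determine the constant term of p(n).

6

Write p(n) = an^2 + bn + c. Substituting each data point gives a linear system:
  16a - 4b + c = -66
  4a - 2b + c = -6
  9a + 3b + c = -66
Solving the system yields a = -6, b = -6, c = 6.
So p(n) = -6n² - 6n + 6.
The constant term is 6.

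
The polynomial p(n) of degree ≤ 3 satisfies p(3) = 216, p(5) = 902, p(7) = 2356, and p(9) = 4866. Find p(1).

10

Write p(n) = an^3 + bn^2 + cn + d. Substituting each data point gives a linear system:
  27a + 9b + 3c + d = 216
  125a + 25b + 5c + d = 902
  343a + 49b + 7c + d = 2356
  729a + 81b + 9c + d = 4866
Solving the system yields a = 6, b = 6, c = 1, d = -3.
So p(n) = 6n³ + 6n² + n - 3.
Then p(1) = 10.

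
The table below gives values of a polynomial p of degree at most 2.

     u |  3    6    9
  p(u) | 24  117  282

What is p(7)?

Using the Lagrange interpolation formula with nodes 3, 6, 9:
  L_0(u) = (u - 6)(u - 9) / 18
  L_1(u) = (u - 3)(u - 9) / -9
  L_2(u) = (u - 3)(u - 6) / 18
Then p(u) = 24·L_0(u) + 117·L_1(u) + 282·L_2(u).
Expanding and collecting terms gives p(u) = 4u² - 5u + 3.
Evaluating at u = 7: p(7) = 164.

164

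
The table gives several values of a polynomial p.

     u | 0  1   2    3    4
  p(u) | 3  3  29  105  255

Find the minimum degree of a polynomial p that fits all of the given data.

Forward differences of the values at u = 0, 1, 2, 3, 4:
  p  : 3  3  29  105  255
  Δ  : 0  26  76  150
  Δ^2: 26  50  74
  Δ^3: 24  24
  Δ^4: 0
The third differences are constant (24) and nonzero, while all higher differences vanish, so the minimal degree is 3.

3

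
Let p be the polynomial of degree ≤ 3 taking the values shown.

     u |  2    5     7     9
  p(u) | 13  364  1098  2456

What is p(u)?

p(u) = 4u^3 - 6u^2 + 3u - 1

Using the Lagrange interpolation formula with nodes 2, 5, 7, 9:
  L_0(u) = (u - 5)(u - 7)(u - 9) / -105
  L_1(u) = (u - 2)(u - 7)(u - 9) / 24
  L_2(u) = (u - 2)(u - 5)(u - 9) / -20
  L_3(u) = (u - 2)(u - 5)(u - 7) / 56
Then p(u) = 13·L_0(u) + 364·L_1(u) + 1098·L_2(u) + 2456·L_3(u).
Expanding and collecting terms gives p(u) = 4u^3 - 6u^2 + 3u - 1.
Check: p(5) = 364. ✓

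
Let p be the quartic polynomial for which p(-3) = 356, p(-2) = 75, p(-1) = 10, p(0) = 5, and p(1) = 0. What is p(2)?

Forward differences of the values at n = -3, -2, -1, 0, 1:
  p  : 356  75  10  5  0
  Δ  : -281  -65  -5  -5
  Δ^2: 216  60  0
  Δ^3: -156  -60
  Δ^4: 96
The fourth differences are constant, confirming degree 4.
Interpolating (Newton forward form) and evaluating at n = 2 gives p(2) = 31.

31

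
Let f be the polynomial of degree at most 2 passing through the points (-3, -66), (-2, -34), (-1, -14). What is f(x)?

f(x) = -6x^2 + 2x - 6

Using the Lagrange interpolation formula with nodes -3, -2, -1:
  L_0(x) = (x + 2)(x + 1) / 2
  L_1(x) = (x + 3)(x + 1) / -1
  L_2(x) = (x + 3)(x + 2) / 2
Then f(x) = -66·L_0(x) - 34·L_1(x) - 14·L_2(x).
Expanding and collecting terms gives f(x) = -6x^2 + 2x - 6.
Check: f(-2) = -34. ✓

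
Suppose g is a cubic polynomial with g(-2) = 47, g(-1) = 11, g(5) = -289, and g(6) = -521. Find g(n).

g(n) = -3n^3 + 4n^2 - 3n + 1

Using the Lagrange interpolation formula with nodes -2, -1, 5, 6:
  L_0(n) = (n + 1)(n - 5)(n - 6) / -56
  L_1(n) = (n + 2)(n - 5)(n - 6) / 42
  L_2(n) = (n + 2)(n + 1)(n - 6) / -42
  L_3(n) = (n + 2)(n + 1)(n - 5) / 56
Then g(n) = 47·L_0(n) + 11·L_1(n) - 289·L_2(n) - 521·L_3(n).
Expanding and collecting terms gives g(n) = -3n^3 + 4n^2 - 3n + 1.
Check: g(-2) = 47. ✓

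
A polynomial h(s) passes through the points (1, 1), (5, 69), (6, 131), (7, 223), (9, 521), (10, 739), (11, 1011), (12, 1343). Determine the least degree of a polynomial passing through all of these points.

3

Divided differences on the nodes 1, 5, 6, 7, 9, 10, 11, 12:
  order 0: 1  69  131  223  521  739  1011  1343
  order 1: 17  62  92  149  218  272  332
  order 2: 9  15  19  23  27  30
  order 3: 1  1  1  1  1
  order 4: 0  0  0  0
  order 5: 0  0  0
  order 6: 0  0
  order 7: 0
The order-3 divided differences are all 1 (nonzero) and every higher order vanishes, so the data lies on a polynomial of degree exactly 3.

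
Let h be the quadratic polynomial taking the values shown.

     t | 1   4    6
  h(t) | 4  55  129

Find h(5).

Write h(t) = at^2 + bt + c. Substituting each data point gives a linear system:
  a + b + c = 4
  16a + 4b + c = 55
  36a + 6b + c = 129
Solving the system yields a = 4, b = -3, c = 3.
So h(t) = 4t^2 - 3t + 3.
Then h(5) = 88.

88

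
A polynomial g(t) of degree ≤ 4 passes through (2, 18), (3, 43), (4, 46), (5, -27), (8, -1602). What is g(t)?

g(t) = -t^4 + 5t^3 - t^2 - 2

Write g(t) = at^4 + bt^3 + ct^2 + dt + e. Substituting each data point gives a linear system:
  16a + 8b + 4c + 2d + e = 18
  81a + 27b + 9c + 3d + e = 43
  256a + 64b + 16c + 4d + e = 46
  625a + 125b + 25c + 5d + e = -27
  4096a + 512b + 64c + 8d + e = -1602
Solving the system yields a = -1, b = 5, c = -1, d = 0, e = -2.
So g(t) = -t^4 + 5t^3 - t^2 - 2.
Check: g(5) = -27. ✓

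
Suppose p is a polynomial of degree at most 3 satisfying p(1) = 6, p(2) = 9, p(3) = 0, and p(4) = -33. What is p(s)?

Using the Lagrange interpolation formula with nodes 1, 2, 3, 4:
  L_0(s) = (s - 2)(s - 3)(s - 4) / -6
  L_1(s) = (s - 1)(s - 3)(s - 4) / 2
  L_2(s) = (s - 1)(s - 2)(s - 4) / -2
  L_3(s) = (s - 1)(s - 2)(s - 3) / 6
Then p(s) = 6·L_0(s) + 9·L_1(s) + 0·L_2(s) - 33·L_3(s).
Expanding and collecting terms gives p(s) = -2s³ + 6s² - s + 3.
Check: p(1) = 6. ✓

p(s) = -2s^3 + 6s^2 - s + 3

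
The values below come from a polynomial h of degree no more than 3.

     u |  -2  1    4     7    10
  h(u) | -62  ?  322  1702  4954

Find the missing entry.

On equispaced nodes a degree-3 polynomial has vanishing fourth forward difference, so
  h(-2) - 4·h(1) + 6·h(4) - 4·h(7) + h(10) = 0.
Substituting the known values and solving for h(1):
  -4·h(1) = -16
  h(1) = 4.

4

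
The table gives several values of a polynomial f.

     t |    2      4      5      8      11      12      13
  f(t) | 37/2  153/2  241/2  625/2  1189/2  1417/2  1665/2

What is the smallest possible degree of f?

Divided differences on the nodes 2, 4, 5, 8, 11, 12, 13:
  order 0: 37/2  153/2  241/2  625/2  1189/2  1417/2  1665/2
  order 1: 29  44  64  94  114  124
  order 2: 5  5  5  5  5
  order 3: 0  0  0  0
  order 4: 0  0  0
  order 5: 0  0
  order 6: 0
The order-2 divided differences are all 5 (nonzero) and every higher order vanishes, so the data lies on a polynomial of degree exactly 2.

2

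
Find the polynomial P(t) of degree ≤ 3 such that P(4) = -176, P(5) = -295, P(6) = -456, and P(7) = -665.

P(t) = -t^3 - 6t^2 - 4t

Write P(t) = at^3 + bt^2 + ct + d. Substituting each data point gives a linear system:
  64a + 16b + 4c + d = -176
  125a + 25b + 5c + d = -295
  216a + 36b + 6c + d = -456
  343a + 49b + 7c + d = -665
Solving the system yields a = -1, b = -6, c = -4, d = 0.
So P(t) = -t³ - 6t² - 4t.
Check: P(4) = -176. ✓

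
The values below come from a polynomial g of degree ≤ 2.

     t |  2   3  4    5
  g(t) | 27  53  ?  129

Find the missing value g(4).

87

On equispaced nodes a degree-2 polynomial has vanishing third forward difference, so
  - g(2) + 3·g(3) - 3·g(4) + g(5) = 0.
Substituting the known values and solving for g(4):
  -3·g(4) = -261
  g(4) = 87.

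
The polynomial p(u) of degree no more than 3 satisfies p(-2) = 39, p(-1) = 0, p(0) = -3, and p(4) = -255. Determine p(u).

p(u) = -5u^3 + 3u^2 + 5u - 3

Using the Lagrange interpolation formula with nodes -2, -1, 0, 4:
  L_0(u) = (u + 1)u(u - 4) / -12
  L_1(u) = (u + 2)u(u - 4) / 5
  L_2(u) = (u + 2)(u + 1)(u - 4) / -8
  L_3(u) = (u + 2)(u + 1)u / 120
Then p(u) = 39·L_0(u) + 0·L_1(u) - 3·L_2(u) - 255·L_3(u).
Expanding and collecting terms gives p(u) = -5u^3 + 3u^2 + 5u - 3.
Check: p(4) = -255. ✓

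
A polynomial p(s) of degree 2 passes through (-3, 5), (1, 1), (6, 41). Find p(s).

p(s) = s^2 + s - 1

Write p(s) = as^2 + bs + c. Substituting each data point gives a linear system:
  9a - 3b + c = 5
  a + b + c = 1
  36a + 6b + c = 41
Solving the system yields a = 1, b = 1, c = -1.
So p(s) = s^2 + s - 1.
Check: p(6) = 41. ✓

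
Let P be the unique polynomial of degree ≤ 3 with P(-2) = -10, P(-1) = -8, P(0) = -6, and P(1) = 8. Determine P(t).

Using the Lagrange interpolation formula with nodes -2, -1, 0, 1:
  L_0(t) = (t + 1)t(t - 1) / -6
  L_1(t) = (t + 2)t(t - 1) / 2
  L_2(t) = (t + 2)(t + 1)(t - 1) / -2
  L_3(t) = (t + 2)(t + 1)t / 6
Then P(t) = -10·L_0(t) - 8·L_1(t) - 6·L_2(t) + 8·L_3(t).
Expanding and collecting terms gives P(t) = 2t^3 + 6t^2 + 6t - 6.
Check: P(1) = 8. ✓

P(t) = 2t^3 + 6t^2 + 6t - 6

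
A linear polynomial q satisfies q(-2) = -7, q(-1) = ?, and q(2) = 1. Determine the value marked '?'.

The 2 known points determine the degree-1 polynomial uniquely.
Write q(s) = as + b. Substituting each data point gives a linear system:
  -2a + b = -7
  2a + b = 1
Solving the system yields a = 2, b = -3.
So q(s) = 2s - 3.
Then q(-1) = -5.

-5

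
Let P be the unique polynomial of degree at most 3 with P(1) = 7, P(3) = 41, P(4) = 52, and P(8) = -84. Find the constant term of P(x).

Write P(x) = ax^3 + bx^2 + cx + d. Substituting each data point gives a linear system:
  a + b + c + d = 7
  27a + 9b + 3c + d = 41
  64a + 16b + 4c + d = 52
  512a + 64b + 8c + d = -84
Solving the system yields a = -1, b = 6, c = 6, d = -4.
So P(x) = -x³ + 6x² + 6x - 4.
The constant term is -4.

-4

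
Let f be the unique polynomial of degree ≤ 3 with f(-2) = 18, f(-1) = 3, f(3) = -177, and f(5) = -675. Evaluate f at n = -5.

375

Write f(n) = an^3 + bn^2 + cn + d. Substituting each data point gives a linear system:
  -8a + 4b - 2c + d = 18
  -a + b - c + d = 3
  27a + 9b + 3c + d = -177
  125a + 25b + 5c + d = -675
Solving the system yields a = -4, b = -6, c = -5, d = 0.
So f(n) = -4n³ - 6n² - 5n.
Then f(-5) = 375.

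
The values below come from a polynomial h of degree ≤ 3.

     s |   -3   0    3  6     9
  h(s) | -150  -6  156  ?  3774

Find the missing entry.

The 4 known points determine the degree-3 polynomial uniquely.
Write h(s) = as^3 + bs^2 + cs + d. Substituting each data point gives a linear system:
  -27a + 9b - 3c + d = -150
  d = -6
  27a + 9b + 3c + d = 156
  729a + 81b + 9c + d = 3774
Solving the system yields a = 5, b = 1, c = 6, d = -6.
So h(s) = 5s^3 + s^2 + 6s - 6.
Then h(6) = 1146.

1146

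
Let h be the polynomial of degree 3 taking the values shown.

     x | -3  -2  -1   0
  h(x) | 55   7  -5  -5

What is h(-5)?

Using the Lagrange interpolation formula with nodes -3, -2, -1, 0:
  L_0(x) = (x + 2)(x + 1)x / -6
  L_1(x) = (x + 3)(x + 1)x / 2
  L_2(x) = (x + 3)(x + 2)x / -2
  L_3(x) = (x + 3)(x + 2)(x + 1) / 6
Then h(x) = 55·L_0(x) + 7·L_1(x) - 5·L_2(x) - 5·L_3(x).
Expanding and collecting terms gives h(x) = -4x³ - 6x² - 2x - 5.
Evaluating at x = -5: h(-5) = 355.

355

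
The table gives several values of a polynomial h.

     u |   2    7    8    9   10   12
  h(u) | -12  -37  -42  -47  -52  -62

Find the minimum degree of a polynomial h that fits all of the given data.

1

Divided differences on the nodes 2, 7, 8, 9, 10, 12:
  order 0: -12  -37  -42  -47  -52  -62
  order 1: -5  -5  -5  -5  -5
  order 2: 0  0  0  0
  order 3: 0  0  0
  order 4: 0  0
  order 5: 0
The order-1 divided differences are all -5 (nonzero) and every higher order vanishes, so the data lies on a polynomial of degree exactly 1.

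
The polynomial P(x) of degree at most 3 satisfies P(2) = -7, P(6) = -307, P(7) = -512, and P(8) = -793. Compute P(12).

-2917

Using the Lagrange interpolation formula with nodes 2, 6, 7, 8:
  L_0(x) = (x - 6)(x - 7)(x - 8) / -120
  L_1(x) = (x - 2)(x - 7)(x - 8) / 8
  L_2(x) = (x - 2)(x - 6)(x - 8) / -5
  L_3(x) = (x - 2)(x - 6)(x - 7) / 12
Then P(x) = -7·L_0(x) - 307·L_1(x) - 512·L_2(x) - 793·L_3(x).
Expanding and collecting terms gives P(x) = -2x³ + 4x² - 3x - 1.
Evaluating at x = 12: P(12) = -2917.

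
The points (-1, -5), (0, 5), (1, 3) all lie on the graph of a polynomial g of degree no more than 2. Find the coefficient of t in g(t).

Write g(t) = at^2 + bt + c. Substituting each data point gives a linear system:
  a - b + c = -5
  c = 5
  a + b + c = 3
Solving the system yields a = -6, b = 4, c = 5.
So g(t) = -6t^2 + 4t + 5.
The coefficient of t is 4.

4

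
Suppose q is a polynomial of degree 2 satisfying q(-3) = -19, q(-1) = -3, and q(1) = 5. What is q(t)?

Using the Lagrange interpolation formula with nodes -3, -1, 1:
  L_0(t) = (t + 1)(t - 1) / 8
  L_1(t) = (t + 3)(t - 1) / -4
  L_2(t) = (t + 3)(t + 1) / 8
Then q(t) = -19·L_0(t) - 3·L_1(t) + 5·L_2(t).
Expanding and collecting terms gives q(t) = -t^2 + 4t + 2.
Check: q(-1) = -3. ✓

q(t) = -t^2 + 4t + 2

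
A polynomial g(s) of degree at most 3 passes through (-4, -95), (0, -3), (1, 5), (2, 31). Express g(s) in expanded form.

g(s) = 2s^3 + 3s^2 + 3s - 3

Write g(s) = as^3 + bs^2 + cs + d. Substituting each data point gives a linear system:
  -64a + 16b - 4c + d = -95
  d = -3
  a + b + c + d = 5
  8a + 4b + 2c + d = 31
Solving the system yields a = 2, b = 3, c = 3, d = -3.
So g(s) = 2s^3 + 3s^2 + 3s - 3.
Check: g(0) = -3. ✓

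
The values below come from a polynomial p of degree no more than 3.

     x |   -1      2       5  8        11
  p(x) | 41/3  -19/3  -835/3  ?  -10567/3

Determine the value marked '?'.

-3865/3

The 4 known points determine the degree-3 polynomial uniquely.
Write p(x) = ax^3 + bx^2 + cx + d. Substituting each data point gives a linear system:
  -a + b - c + d = 41/3
  8a + 4b + 2c + d = -19/3
  125a + 25b + 5c + d = -835/3
  1331a + 121b + 11c + d = -10567/3
Solving the system yields a = -3, b = 4, c = -5/3, d = 5.
So p(x) = -3x³ + 4x² - (5/3)x + 5.
Then p(8) = -3865/3.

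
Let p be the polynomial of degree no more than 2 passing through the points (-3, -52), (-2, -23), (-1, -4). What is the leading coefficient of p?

-5

Write p(x) = ax^2 + bx + c. Substituting each data point gives a linear system:
  9a - 3b + c = -52
  4a - 2b + c = -23
  a - b + c = -4
Solving the system yields a = -5, b = 4, c = 5.
So p(x) = -5x^2 + 4x + 5.
The leading coefficient is -5.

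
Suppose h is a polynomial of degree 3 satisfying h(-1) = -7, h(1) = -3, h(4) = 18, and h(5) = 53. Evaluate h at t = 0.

Write h(t) = at^3 + bt^2 + ct + d. Substituting each data point gives a linear system:
  -a + b - c + d = -7
  a + b + c + d = -3
  64a + 16b + 4c + d = 18
  125a + 25b + 5c + d = 53
Solving the system yields a = 1, b = -3, c = 1, d = -2.
So h(t) = t^3 - 3t^2 + t - 2.
Then h(0) = -2.

-2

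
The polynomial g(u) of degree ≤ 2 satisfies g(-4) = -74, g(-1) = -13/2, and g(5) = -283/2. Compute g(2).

-29

Write g(u) = au^2 + bu + c. Substituting each data point gives a linear system:
  16a - 4b + c = -74
  a - b + c = -13/2
  25a + 5b + c = -283/2
Solving the system yields a = -5, b = -5/2, c = -4.
So g(u) = -5u² - (5/2)u - 4.
Then g(2) = -29.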